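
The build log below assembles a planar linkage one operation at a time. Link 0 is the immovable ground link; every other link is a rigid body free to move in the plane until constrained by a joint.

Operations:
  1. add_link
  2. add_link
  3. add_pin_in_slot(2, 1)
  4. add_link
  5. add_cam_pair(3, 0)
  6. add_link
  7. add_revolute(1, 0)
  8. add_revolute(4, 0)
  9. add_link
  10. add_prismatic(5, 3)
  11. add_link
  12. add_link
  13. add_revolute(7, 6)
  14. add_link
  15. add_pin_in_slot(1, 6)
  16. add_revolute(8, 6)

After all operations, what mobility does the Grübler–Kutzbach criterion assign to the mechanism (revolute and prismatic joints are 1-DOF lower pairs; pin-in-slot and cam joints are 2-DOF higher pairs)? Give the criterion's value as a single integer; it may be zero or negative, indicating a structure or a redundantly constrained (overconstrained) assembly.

M = 11

[1;0;0] (link 0 is ground)
L+ [2;0;0]
L+ [3;0;0]
PS(2,1)∈J2 [3;0;1]
L+ [4;0;1]
C(3,0)∈J2 [4;0;2]
L+ [5;0;2]
R(1,0)∈J1 [5;1;2]
R(4,0)∈J1 [5;2;2]
L+ [6;2;2]
P(5,3)∈J1 [6;3;2]
L+ [7;3;2]
L+ [8;3;2]
R(7,6)∈J1 [8;4;2]
L+ [9;4;2]
PS(1,6)∈J2 [9;4;3]
R(8,6)∈J1 [9;5;3]
mobility = 24 − 10 − 3 = 11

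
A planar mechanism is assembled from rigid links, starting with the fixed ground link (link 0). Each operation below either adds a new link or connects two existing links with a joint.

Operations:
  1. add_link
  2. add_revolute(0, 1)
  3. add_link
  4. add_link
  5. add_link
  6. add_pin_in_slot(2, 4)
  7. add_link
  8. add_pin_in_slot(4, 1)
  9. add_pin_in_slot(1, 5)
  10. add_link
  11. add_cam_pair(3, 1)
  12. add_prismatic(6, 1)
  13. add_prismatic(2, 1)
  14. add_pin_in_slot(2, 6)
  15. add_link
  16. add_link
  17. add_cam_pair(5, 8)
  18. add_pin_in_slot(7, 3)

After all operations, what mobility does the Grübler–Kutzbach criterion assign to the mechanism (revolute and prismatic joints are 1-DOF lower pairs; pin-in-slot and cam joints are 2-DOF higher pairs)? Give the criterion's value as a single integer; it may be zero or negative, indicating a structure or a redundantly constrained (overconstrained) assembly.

M = 11

link 0 = ground. State L|J1|J2 = 1|0|0
+link1  2|0|0
R(0,1) f=1→J1  2|1|0
+link2  3|1|0
+link3  4|1|0
+link4  5|1|0
PS(2,4) f=2→J2  5|1|1
+link5  6|1|1
PS(4,1) f=2→J2  6|1|2
PS(1,5) f=2→J2  6|1|3
+link6  7|1|3
C(3,1) f=2→J2  7|1|4
P(6,1) f=1→J1  7|2|4
P(2,1) f=1→J1  7|3|4
PS(2,6) f=2→J2  7|3|5
+link7  8|3|5
+link8  9|3|5
C(5,8) f=2→J2  9|3|6
PS(7,3) f=2→J2  9|3|7
M = 3(9−1)−2·3−7 = 24−6−7 = 11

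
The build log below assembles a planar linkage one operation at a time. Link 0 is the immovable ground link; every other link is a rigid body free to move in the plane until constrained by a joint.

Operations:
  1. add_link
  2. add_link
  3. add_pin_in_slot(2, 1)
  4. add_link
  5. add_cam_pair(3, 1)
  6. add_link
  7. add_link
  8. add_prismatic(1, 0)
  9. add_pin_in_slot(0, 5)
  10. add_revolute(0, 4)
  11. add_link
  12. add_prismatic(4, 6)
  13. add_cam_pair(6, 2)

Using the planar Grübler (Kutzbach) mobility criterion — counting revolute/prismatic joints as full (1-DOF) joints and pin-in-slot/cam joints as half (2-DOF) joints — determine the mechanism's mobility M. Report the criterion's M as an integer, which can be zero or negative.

(L,J1,J2)=(1,0,0); link0 fixed
link1: (2,0,0)
link2: (3,0,0)
PS 2-1 [J2]: (3,0,1)
link3: (4,0,1)
C 3-1 [J2]: (4,0,2)
link4: (5,0,2)
link5: (6,0,2)
P 1-0 [J1]: (6,1,2)
PS 0-5 [J2]: (6,1,3)
R 0-4 [J1]: (6,2,3)
link6: (7,2,3)
P 4-6 [J1]: (7,3,3)
C 6-2 [J2]: (7,3,4)
Grübler: 3·6 − 2·3 − 4 = 8

M = 8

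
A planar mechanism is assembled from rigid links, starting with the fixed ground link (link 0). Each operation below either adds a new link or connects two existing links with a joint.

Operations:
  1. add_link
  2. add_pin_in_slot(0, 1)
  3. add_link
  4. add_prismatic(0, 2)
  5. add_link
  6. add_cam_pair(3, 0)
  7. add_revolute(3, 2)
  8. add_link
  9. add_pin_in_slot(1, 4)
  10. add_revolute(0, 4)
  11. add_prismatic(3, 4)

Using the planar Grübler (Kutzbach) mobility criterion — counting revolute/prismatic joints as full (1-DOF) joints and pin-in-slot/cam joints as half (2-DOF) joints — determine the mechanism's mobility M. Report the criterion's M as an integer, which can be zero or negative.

ground; <1,0,0>
#1 <2,0,0>
PS:0↔1 J2 <2,0,1>
#2 <3,0,1>
P:0↔2 J1 <3,1,1>
#3 <4,1,1>
C:3↔0 J2 <4,1,2>
R:3↔2 J1 <4,2,2>
#4 <5,2,2>
PS:1↔4 J2 <5,2,3>
R:0↔4 J1 <5,3,3>
P:3↔4 J1 <5,4,3>
3×4 − 2×4 − 1×3 = 1

M = 1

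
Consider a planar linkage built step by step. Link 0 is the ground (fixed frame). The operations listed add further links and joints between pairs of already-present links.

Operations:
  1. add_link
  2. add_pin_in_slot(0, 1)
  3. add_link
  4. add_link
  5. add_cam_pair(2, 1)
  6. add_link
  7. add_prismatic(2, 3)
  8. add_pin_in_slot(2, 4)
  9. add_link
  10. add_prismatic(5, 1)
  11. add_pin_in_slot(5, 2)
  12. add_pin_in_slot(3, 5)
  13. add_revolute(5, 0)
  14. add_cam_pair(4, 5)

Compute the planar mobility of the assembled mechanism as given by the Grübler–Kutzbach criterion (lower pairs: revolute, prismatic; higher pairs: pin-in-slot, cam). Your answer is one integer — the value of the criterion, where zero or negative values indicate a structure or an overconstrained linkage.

M = 3

L=1 J1=0 J2=0
add link → L=2 J1=0 J2=0
PS@0,1 dof=2 J2 → L=2 J1=0 J2=1
add link → L=3 J1=0 J2=1
add link → L=4 J1=0 J2=1
C@2,1 dof=2 J2 → L=4 J1=0 J2=2
add link → L=5 J1=0 J2=2
P@2,3 dof=1 J1 → L=5 J1=1 J2=2
PS@2,4 dof=2 J2 → L=5 J1=1 J2=3
add link → L=6 J1=1 J2=3
P@5,1 dof=1 J1 → L=6 J1=2 J2=3
PS@5,2 dof=2 J2 → L=6 J1=2 J2=4
PS@3,5 dof=2 J2 → L=6 J1=2 J2=5
R@5,0 dof=1 J1 → L=6 J1=3 J2=5
C@4,5 dof=2 J2 → L=6 J1=3 J2=6
M=3(L−1)−2J1−J2=3·5−2·3−6=3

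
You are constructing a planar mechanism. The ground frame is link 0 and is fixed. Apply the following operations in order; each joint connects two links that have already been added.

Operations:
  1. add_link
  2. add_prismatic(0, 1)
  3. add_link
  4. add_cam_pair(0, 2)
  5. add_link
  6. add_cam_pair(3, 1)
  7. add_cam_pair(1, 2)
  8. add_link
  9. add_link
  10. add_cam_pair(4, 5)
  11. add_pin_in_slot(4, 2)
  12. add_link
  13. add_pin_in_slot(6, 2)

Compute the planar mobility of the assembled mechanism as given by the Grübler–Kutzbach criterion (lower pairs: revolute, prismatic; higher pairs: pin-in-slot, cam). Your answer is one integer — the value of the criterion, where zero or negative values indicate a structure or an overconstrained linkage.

M = 10

(L,J1,J2)=(1,0,0); link0 fixed
link1: (2,0,0)
P 0-1 [J1]: (2,1,0)
link2: (3,1,0)
C 0-2 [J2]: (3,1,1)
link3: (4,1,1)
C 3-1 [J2]: (4,1,2)
C 1-2 [J2]: (4,1,3)
link4: (5,1,3)
link5: (6,1,3)
C 4-5 [J2]: (6,1,4)
PS 4-2 [J2]: (6,1,5)
link6: (7,1,5)
PS 6-2 [J2]: (7,1,6)
Grübler: 3·6 − 2·1 − 6 = 10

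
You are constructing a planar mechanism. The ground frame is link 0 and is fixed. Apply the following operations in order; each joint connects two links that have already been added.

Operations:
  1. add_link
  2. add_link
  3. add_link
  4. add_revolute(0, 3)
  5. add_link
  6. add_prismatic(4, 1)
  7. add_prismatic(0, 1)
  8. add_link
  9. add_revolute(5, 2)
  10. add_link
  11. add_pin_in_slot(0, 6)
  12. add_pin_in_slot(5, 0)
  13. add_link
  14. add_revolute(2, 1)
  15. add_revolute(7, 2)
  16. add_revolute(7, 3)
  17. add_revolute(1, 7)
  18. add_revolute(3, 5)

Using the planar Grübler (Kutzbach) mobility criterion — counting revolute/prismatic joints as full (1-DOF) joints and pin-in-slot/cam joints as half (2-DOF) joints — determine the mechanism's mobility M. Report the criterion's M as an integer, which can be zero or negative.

M = 1

L=1 J1=0 J2=0
add link → L=2 J1=0 J2=0
add link → L=3 J1=0 J2=0
add link → L=4 J1=0 J2=0
R@0,3 dof=1 J1 → L=4 J1=1 J2=0
add link → L=5 J1=1 J2=0
P@4,1 dof=1 J1 → L=5 J1=2 J2=0
P@0,1 dof=1 J1 → L=5 J1=3 J2=0
add link → L=6 J1=3 J2=0
R@5,2 dof=1 J1 → L=6 J1=4 J2=0
add link → L=7 J1=4 J2=0
PS@0,6 dof=2 J2 → L=7 J1=4 J2=1
PS@5,0 dof=2 J2 → L=7 J1=4 J2=2
add link → L=8 J1=4 J2=2
R@2,1 dof=1 J1 → L=8 J1=5 J2=2
R@7,2 dof=1 J1 → L=8 J1=6 J2=2
R@7,3 dof=1 J1 → L=8 J1=7 J2=2
R@1,7 dof=1 J1 → L=8 J1=8 J2=2
R@3,5 dof=1 J1 → L=8 J1=9 J2=2
M=3(L−1)−2J1−J2=3·7−2·9−2=1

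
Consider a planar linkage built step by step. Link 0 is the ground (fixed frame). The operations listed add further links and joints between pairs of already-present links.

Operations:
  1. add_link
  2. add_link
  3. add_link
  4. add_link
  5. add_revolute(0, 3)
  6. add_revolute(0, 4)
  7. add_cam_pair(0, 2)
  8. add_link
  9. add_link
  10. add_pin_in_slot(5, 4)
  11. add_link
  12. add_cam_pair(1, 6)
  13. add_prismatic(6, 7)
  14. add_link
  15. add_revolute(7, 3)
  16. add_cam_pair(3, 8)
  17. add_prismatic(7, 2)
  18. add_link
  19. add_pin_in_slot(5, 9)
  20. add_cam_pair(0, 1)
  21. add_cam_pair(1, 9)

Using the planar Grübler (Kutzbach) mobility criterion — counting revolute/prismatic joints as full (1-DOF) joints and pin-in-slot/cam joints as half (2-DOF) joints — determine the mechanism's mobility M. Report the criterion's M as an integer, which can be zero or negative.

M = 10

[1;0;0] (link 0 is ground)
L+ [2;0;0]
L+ [3;0;0]
L+ [4;0;0]
L+ [5;0;0]
R(0,3)∈J1 [5;1;0]
R(0,4)∈J1 [5;2;0]
C(0,2)∈J2 [5;2;1]
L+ [6;2;1]
L+ [7;2;1]
PS(5,4)∈J2 [7;2;2]
L+ [8;2;2]
C(1,6)∈J2 [8;2;3]
P(6,7)∈J1 [8;3;3]
L+ [9;3;3]
R(7,3)∈J1 [9;4;3]
C(3,8)∈J2 [9;4;4]
P(7,2)∈J1 [9;5;4]
L+ [10;5;4]
PS(5,9)∈J2 [10;5;5]
C(0,1)∈J2 [10;5;6]
C(1,9)∈J2 [10;5;7]
mobility = 27 − 10 − 7 = 10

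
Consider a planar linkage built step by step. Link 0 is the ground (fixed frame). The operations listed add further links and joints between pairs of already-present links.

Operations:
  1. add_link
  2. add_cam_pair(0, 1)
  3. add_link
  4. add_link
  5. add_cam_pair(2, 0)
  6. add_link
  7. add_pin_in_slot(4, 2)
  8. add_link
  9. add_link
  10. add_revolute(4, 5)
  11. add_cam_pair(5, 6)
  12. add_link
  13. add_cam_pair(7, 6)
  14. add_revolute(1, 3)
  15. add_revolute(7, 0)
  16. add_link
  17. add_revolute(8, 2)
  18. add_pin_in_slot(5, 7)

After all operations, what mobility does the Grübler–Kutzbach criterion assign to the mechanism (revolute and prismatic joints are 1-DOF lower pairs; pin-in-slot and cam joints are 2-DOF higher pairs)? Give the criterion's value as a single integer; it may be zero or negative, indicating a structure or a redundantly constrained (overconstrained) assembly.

link 0 = ground. State L|J1|J2 = 1|0|0
+link1  2|0|0
C(0,1) f=2→J2  2|0|1
+link2  3|0|1
+link3  4|0|1
C(2,0) f=2→J2  4|0|2
+link4  5|0|2
PS(4,2) f=2→J2  5|0|3
+link5  6|0|3
+link6  7|0|3
R(4,5) f=1→J1  7|1|3
C(5,6) f=2→J2  7|1|4
+link7  8|1|4
C(7,6) f=2→J2  8|1|5
R(1,3) f=1→J1  8|2|5
R(7,0) f=1→J1  8|3|5
+link8  9|3|5
R(8,2) f=1→J1  9|4|5
PS(5,7) f=2→J2  9|4|6
M = 3(9−1)−2·4−6 = 24−8−6 = 10

M = 10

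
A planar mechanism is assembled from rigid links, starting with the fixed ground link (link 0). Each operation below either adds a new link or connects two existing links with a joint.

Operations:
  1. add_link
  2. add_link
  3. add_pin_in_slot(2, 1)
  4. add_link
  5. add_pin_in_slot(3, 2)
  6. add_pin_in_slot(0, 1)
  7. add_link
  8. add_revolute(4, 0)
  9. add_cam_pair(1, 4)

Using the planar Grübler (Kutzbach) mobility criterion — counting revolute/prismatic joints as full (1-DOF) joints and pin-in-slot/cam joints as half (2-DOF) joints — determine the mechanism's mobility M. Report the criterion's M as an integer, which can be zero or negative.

M = 6

ground; <1,0,0>
#1 <2,0,0>
#2 <3,0,0>
PS:2↔1 J2 <3,0,1>
#3 <4,0,1>
PS:3↔2 J2 <4,0,2>
PS:0↔1 J2 <4,0,3>
#4 <5,0,3>
R:4↔0 J1 <5,1,3>
C:1↔4 J2 <5,1,4>
3×4 − 2×1 − 1×4 = 6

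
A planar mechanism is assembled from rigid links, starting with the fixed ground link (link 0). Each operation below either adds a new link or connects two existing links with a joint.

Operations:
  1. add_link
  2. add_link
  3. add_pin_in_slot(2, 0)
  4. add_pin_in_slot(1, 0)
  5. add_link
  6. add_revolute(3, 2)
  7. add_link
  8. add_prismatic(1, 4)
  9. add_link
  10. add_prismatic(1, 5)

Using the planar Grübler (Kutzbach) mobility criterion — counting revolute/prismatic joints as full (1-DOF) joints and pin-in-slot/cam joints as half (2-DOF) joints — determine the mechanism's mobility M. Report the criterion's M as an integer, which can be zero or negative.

M = 7

L=1 J1=0 J2=0
add link → L=2 J1=0 J2=0
add link → L=3 J1=0 J2=0
PS@2,0 dof=2 J2 → L=3 J1=0 J2=1
PS@1,0 dof=2 J2 → L=3 J1=0 J2=2
add link → L=4 J1=0 J2=2
R@3,2 dof=1 J1 → L=4 J1=1 J2=2
add link → L=5 J1=1 J2=2
P@1,4 dof=1 J1 → L=5 J1=2 J2=2
add link → L=6 J1=2 J2=2
P@1,5 dof=1 J1 → L=6 J1=3 J2=2
M=3(L−1)−2J1−J2=3·5−2·3−2=7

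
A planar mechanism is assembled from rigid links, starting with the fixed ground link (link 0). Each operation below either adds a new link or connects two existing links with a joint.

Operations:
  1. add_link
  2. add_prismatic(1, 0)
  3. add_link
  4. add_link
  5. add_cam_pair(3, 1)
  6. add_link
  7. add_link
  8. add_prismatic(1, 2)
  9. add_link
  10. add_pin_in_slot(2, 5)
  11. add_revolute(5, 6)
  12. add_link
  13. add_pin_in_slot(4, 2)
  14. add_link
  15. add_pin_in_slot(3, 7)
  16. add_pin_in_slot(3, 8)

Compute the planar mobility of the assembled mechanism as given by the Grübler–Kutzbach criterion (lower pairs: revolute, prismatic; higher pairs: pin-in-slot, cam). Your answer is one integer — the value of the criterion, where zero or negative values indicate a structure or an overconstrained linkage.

M = 13

link 0 = ground. State L|J1|J2 = 1|0|0
+link1  2|0|0
P(1,0) f=1→J1  2|1|0
+link2  3|1|0
+link3  4|1|0
C(3,1) f=2→J2  4|1|1
+link4  5|1|1
+link5  6|1|1
P(1,2) f=1→J1  6|2|1
+link6  7|2|1
PS(2,5) f=2→J2  7|2|2
R(5,6) f=1→J1  7|3|2
+link7  8|3|2
PS(4,2) f=2→J2  8|3|3
+link8  9|3|3
PS(3,7) f=2→J2  9|3|4
PS(3,8) f=2→J2  9|3|5
M = 3(9−1)−2·3−5 = 24−6−5 = 13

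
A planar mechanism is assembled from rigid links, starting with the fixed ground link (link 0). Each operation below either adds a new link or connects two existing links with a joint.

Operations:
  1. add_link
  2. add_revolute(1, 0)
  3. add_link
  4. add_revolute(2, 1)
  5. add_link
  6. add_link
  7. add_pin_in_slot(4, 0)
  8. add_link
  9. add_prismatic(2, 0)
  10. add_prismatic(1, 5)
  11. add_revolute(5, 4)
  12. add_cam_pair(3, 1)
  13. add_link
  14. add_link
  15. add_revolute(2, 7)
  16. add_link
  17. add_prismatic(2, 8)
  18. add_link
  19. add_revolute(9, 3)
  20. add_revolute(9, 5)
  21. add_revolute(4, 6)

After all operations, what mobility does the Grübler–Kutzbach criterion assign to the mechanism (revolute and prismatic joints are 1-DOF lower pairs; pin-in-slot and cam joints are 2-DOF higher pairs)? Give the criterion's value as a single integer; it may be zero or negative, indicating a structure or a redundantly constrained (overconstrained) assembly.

ground; <1,0,0>
#1 <2,0,0>
R:1↔0 J1 <2,1,0>
#2 <3,1,0>
R:2↔1 J1 <3,2,0>
#3 <4,2,0>
#4 <5,2,0>
PS:4↔0 J2 <5,2,1>
#5 <6,2,1>
P:2↔0 J1 <6,3,1>
P:1↔5 J1 <6,4,1>
R:5↔4 J1 <6,5,1>
C:3↔1 J2 <6,5,2>
#6 <7,5,2>
#7 <8,5,2>
R:2↔7 J1 <8,6,2>
#8 <9,6,2>
P:2↔8 J1 <9,7,2>
#9 <10,7,2>
R:9↔3 J1 <10,8,2>
R:9↔5 J1 <10,9,2>
R:4↔6 J1 <10,10,2>
3×9 − 2×10 − 1×2 = 5

M = 5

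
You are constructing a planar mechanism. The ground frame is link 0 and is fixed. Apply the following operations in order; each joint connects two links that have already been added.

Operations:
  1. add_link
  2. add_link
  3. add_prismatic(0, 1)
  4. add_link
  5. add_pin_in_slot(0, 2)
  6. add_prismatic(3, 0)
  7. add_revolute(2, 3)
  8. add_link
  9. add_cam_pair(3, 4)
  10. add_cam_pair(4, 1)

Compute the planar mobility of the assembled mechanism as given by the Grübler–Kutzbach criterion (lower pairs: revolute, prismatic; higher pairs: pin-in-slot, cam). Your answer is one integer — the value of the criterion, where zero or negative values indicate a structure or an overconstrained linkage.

link 0 = ground. State L|J1|J2 = 1|0|0
+link1  2|0|0
+link2  3|0|0
P(0,1) f=1→J1  3|1|0
+link3  4|1|0
PS(0,2) f=2→J2  4|1|1
P(3,0) f=1→J1  4|2|1
R(2,3) f=1→J1  4|3|1
+link4  5|3|1
C(3,4) f=2→J2  5|3|2
C(4,1) f=2→J2  5|3|3
M = 3(5−1)−2·3−3 = 12−6−3 = 3

M = 3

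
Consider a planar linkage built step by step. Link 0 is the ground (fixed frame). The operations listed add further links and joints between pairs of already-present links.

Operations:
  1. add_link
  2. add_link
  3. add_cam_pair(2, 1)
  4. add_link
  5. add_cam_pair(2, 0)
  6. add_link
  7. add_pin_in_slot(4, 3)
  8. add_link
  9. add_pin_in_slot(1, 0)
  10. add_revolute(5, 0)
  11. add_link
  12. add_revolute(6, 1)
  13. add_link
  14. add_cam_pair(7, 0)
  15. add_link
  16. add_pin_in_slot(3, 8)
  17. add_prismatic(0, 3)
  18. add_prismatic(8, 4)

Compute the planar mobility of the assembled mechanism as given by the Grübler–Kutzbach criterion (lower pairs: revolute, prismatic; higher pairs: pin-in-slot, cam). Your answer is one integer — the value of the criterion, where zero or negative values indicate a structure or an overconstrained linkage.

L=1 J1=0 J2=0
add link → L=2 J1=0 J2=0
add link → L=3 J1=0 J2=0
C@2,1 dof=2 J2 → L=3 J1=0 J2=1
add link → L=4 J1=0 J2=1
C@2,0 dof=2 J2 → L=4 J1=0 J2=2
add link → L=5 J1=0 J2=2
PS@4,3 dof=2 J2 → L=5 J1=0 J2=3
add link → L=6 J1=0 J2=3
PS@1,0 dof=2 J2 → L=6 J1=0 J2=4
R@5,0 dof=1 J1 → L=6 J1=1 J2=4
add link → L=7 J1=1 J2=4
R@6,1 dof=1 J1 → L=7 J1=2 J2=4
add link → L=8 J1=2 J2=4
C@7,0 dof=2 J2 → L=8 J1=2 J2=5
add link → L=9 J1=2 J2=5
PS@3,8 dof=2 J2 → L=9 J1=2 J2=6
P@0,3 dof=1 J1 → L=9 J1=3 J2=6
P@8,4 dof=1 J1 → L=9 J1=4 J2=6
M=3(L−1)−2J1−J2=3·8−2·4−6=10

M = 10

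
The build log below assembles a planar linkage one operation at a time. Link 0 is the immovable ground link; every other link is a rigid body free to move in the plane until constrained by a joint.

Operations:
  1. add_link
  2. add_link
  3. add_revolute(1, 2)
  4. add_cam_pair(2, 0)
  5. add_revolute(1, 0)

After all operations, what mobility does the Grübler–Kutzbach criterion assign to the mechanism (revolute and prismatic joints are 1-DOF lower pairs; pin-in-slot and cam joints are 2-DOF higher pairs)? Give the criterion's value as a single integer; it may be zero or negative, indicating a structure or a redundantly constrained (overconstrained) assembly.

M = 1

(L,J1,J2)=(1,0,0); link0 fixed
link1: (2,0,0)
link2: (3,0,0)
R 1-2 [J1]: (3,1,0)
C 2-0 [J2]: (3,1,1)
R 1-0 [J1]: (3,2,1)
Grübler: 3·2 − 2·2 − 1 = 1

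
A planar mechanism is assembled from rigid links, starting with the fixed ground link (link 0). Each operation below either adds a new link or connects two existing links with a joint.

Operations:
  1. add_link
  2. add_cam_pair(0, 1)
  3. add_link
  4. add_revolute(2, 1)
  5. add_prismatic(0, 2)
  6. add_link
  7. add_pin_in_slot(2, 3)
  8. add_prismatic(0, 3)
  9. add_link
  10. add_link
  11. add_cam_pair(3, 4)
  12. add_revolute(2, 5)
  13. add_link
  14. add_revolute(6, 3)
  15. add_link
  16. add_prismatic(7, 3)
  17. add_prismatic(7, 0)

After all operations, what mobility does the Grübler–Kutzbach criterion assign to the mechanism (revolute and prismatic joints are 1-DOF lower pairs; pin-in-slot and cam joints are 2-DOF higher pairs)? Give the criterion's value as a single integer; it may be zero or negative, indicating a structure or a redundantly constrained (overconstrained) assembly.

(L,J1,J2)=(1,0,0); link0 fixed
link1: (2,0,0)
C 0-1 [J2]: (2,0,1)
link2: (3,0,1)
R 2-1 [J1]: (3,1,1)
P 0-2 [J1]: (3,2,1)
link3: (4,2,1)
PS 2-3 [J2]: (4,2,2)
P 0-3 [J1]: (4,3,2)
link4: (5,3,2)
link5: (6,3,2)
C 3-4 [J2]: (6,3,3)
R 2-5 [J1]: (6,4,3)
link6: (7,4,3)
R 6-3 [J1]: (7,5,3)
link7: (8,5,3)
P 7-3 [J1]: (8,6,3)
P 7-0 [J1]: (8,7,3)
Grübler: 3·7 − 2·7 − 3 = 4

M = 4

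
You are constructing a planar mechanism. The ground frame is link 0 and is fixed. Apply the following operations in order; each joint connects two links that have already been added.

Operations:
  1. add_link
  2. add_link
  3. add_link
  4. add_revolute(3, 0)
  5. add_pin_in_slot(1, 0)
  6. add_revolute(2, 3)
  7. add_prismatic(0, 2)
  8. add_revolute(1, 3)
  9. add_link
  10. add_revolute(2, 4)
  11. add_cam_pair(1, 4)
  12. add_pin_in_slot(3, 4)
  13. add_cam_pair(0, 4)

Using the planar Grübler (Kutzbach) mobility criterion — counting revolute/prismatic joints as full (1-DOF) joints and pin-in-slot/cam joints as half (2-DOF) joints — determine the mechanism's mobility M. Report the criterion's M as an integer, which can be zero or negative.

(L,J1,J2)=(1,0,0); link0 fixed
link1: (2,0,0)
link2: (3,0,0)
link3: (4,0,0)
R 3-0 [J1]: (4,1,0)
PS 1-0 [J2]: (4,1,1)
R 2-3 [J1]: (4,2,1)
P 0-2 [J1]: (4,3,1)
R 1-3 [J1]: (4,4,1)
link4: (5,4,1)
R 2-4 [J1]: (5,5,1)
C 1-4 [J2]: (5,5,2)
PS 3-4 [J2]: (5,5,3)
C 0-4 [J2]: (5,5,4)
Grübler: 3·4 − 2·5 − 4 = -2

M = -2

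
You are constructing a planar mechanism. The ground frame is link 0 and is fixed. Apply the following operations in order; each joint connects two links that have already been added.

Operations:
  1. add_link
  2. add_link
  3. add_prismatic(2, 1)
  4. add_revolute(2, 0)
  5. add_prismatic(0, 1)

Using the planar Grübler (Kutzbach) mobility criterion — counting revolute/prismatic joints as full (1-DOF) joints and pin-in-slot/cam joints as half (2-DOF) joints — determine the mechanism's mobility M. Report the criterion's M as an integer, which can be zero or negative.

link 0 = ground. State L|J1|J2 = 1|0|0
+link1  2|0|0
+link2  3|0|0
P(2,1) f=1→J1  3|1|0
R(2,0) f=1→J1  3|2|0
P(0,1) f=1→J1  3|3|0
M = 3(3−1)−2·3−0 = 6−6−0 = 0

M = 0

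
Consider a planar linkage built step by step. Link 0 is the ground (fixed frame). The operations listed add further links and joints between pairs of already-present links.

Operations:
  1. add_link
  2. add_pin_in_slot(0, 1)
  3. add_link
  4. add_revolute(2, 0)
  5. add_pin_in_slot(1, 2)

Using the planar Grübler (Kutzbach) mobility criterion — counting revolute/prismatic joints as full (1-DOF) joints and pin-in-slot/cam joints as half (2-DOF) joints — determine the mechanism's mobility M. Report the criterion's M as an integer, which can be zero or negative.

(L,J1,J2)=(1,0,0); link0 fixed
link1: (2,0,0)
PS 0-1 [J2]: (2,0,1)
link2: (3,0,1)
R 2-0 [J1]: (3,1,1)
PS 1-2 [J2]: (3,1,2)
Grübler: 3·2 − 2·1 − 2 = 2

M = 2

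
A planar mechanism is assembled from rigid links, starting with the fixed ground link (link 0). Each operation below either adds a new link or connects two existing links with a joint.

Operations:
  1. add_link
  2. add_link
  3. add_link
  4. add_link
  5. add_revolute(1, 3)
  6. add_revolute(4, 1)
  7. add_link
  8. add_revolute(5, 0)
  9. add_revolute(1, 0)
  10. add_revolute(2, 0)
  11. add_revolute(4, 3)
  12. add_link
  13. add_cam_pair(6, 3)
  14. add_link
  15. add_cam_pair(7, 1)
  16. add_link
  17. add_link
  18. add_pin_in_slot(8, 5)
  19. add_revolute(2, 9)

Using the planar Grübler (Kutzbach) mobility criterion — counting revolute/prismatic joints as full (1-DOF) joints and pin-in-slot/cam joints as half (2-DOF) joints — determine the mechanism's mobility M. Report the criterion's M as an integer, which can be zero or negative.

ground; <1,0,0>
#1 <2,0,0>
#2 <3,0,0>
#3 <4,0,0>
#4 <5,0,0>
R:1↔3 J1 <5,1,0>
R:4↔1 J1 <5,2,0>
#5 <6,2,0>
R:5↔0 J1 <6,3,0>
R:1↔0 J1 <6,4,0>
R:2↔0 J1 <6,5,0>
R:4↔3 J1 <6,6,0>
#6 <7,6,0>
C:6↔3 J2 <7,6,1>
#7 <8,6,1>
C:7↔1 J2 <8,6,2>
#8 <9,6,2>
#9 <10,6,2>
PS:8↔5 J2 <10,6,3>
R:2↔9 J1 <10,7,3>
3×9 − 2×7 − 1×3 = 10

M = 10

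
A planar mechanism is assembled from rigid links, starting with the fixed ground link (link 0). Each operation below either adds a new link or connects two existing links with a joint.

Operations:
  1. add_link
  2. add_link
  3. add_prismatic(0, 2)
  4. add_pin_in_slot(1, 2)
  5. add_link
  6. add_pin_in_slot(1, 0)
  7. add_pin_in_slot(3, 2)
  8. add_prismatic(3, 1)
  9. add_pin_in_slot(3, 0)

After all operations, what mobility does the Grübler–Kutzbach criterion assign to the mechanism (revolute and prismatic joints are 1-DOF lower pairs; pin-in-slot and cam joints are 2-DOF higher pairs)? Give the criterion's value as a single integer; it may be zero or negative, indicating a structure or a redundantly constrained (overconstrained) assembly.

(L,J1,J2)=(1,0,0); link0 fixed
link1: (2,0,0)
link2: (3,0,0)
P 0-2 [J1]: (3,1,0)
PS 1-2 [J2]: (3,1,1)
link3: (4,1,1)
PS 1-0 [J2]: (4,1,2)
PS 3-2 [J2]: (4,1,3)
P 3-1 [J1]: (4,2,3)
PS 3-0 [J2]: (4,2,4)
Grübler: 3·3 − 2·2 − 4 = 1

M = 1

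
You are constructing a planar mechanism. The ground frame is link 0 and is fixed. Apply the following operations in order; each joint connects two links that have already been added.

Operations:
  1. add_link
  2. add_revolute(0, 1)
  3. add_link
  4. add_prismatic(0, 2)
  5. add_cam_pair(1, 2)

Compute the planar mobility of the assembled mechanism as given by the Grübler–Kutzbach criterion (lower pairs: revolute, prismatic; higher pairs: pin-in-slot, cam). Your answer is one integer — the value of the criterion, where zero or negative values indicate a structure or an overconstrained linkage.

(L,J1,J2)=(1,0,0); link0 fixed
link1: (2,0,0)
R 0-1 [J1]: (2,1,0)
link2: (3,1,0)
P 0-2 [J1]: (3,2,0)
C 1-2 [J2]: (3,2,1)
Grübler: 3·2 − 2·2 − 1 = 1

M = 1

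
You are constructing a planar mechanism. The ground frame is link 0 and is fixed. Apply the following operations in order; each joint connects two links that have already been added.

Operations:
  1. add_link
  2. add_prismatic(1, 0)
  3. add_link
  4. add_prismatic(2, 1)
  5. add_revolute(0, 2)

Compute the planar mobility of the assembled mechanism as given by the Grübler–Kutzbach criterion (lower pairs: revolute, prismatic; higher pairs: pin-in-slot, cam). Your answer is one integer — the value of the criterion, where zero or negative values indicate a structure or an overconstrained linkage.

M = 0

link 0 = ground. State L|J1|J2 = 1|0|0
+link1  2|0|0
P(1,0) f=1→J1  2|1|0
+link2  3|1|0
P(2,1) f=1→J1  3|2|0
R(0,2) f=1→J1  3|3|0
M = 3(3−1)−2·3−0 = 6−6−0 = 0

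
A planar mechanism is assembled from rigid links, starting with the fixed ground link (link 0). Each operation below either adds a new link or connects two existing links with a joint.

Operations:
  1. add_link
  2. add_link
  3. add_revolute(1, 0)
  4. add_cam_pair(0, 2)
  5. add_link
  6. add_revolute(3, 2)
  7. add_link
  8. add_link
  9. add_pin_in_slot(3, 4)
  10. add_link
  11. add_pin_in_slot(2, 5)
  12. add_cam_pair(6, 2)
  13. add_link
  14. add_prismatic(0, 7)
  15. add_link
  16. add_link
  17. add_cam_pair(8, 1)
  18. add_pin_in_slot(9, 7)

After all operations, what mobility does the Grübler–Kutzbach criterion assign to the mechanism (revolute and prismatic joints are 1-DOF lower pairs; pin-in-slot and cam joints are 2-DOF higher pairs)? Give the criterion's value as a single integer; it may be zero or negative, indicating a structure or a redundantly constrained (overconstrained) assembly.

M = 15

link 0 = ground. State L|J1|J2 = 1|0|0
+link1  2|0|0
+link2  3|0|0
R(1,0) f=1→J1  3|1|0
C(0,2) f=2→J2  3|1|1
+link3  4|1|1
R(3,2) f=1→J1  4|2|1
+link4  5|2|1
+link5  6|2|1
PS(3,4) f=2→J2  6|2|2
+link6  7|2|2
PS(2,5) f=2→J2  7|2|3
C(6,2) f=2→J2  7|2|4
+link7  8|2|4
P(0,7) f=1→J1  8|3|4
+link8  9|3|4
+link9  10|3|4
C(8,1) f=2→J2  10|3|5
PS(9,7) f=2→J2  10|3|6
M = 3(10−1)−2·3−6 = 27−6−6 = 15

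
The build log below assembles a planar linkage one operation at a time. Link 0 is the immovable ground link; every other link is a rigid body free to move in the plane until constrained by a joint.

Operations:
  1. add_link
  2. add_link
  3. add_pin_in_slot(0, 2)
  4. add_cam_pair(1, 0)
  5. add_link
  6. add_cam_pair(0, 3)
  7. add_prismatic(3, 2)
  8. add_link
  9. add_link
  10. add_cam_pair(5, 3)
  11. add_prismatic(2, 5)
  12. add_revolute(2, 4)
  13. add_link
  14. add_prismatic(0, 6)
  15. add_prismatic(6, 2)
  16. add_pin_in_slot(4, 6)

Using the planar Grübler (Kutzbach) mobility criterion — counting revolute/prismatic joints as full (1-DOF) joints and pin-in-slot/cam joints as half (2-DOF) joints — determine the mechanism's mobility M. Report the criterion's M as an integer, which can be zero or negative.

M = 3

ground; <1,0,0>
#1 <2,0,0>
#2 <3,0,0>
PS:0↔2 J2 <3,0,1>
C:1↔0 J2 <3,0,2>
#3 <4,0,2>
C:0↔3 J2 <4,0,3>
P:3↔2 J1 <4,1,3>
#4 <5,1,3>
#5 <6,1,3>
C:5↔3 J2 <6,1,4>
P:2↔5 J1 <6,2,4>
R:2↔4 J1 <6,3,4>
#6 <7,3,4>
P:0↔6 J1 <7,4,4>
P:6↔2 J1 <7,5,4>
PS:4↔6 J2 <7,5,5>
3×6 − 2×5 − 1×5 = 3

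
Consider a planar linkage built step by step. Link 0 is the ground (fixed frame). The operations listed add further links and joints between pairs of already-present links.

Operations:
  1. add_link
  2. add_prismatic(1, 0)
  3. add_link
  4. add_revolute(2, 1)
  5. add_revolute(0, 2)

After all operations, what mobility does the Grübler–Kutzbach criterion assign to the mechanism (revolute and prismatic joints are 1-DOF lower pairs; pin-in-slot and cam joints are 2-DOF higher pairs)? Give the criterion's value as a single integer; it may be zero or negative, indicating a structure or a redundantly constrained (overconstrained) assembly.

link 0 = ground. State L|J1|J2 = 1|0|0
+link1  2|0|0
P(1,0) f=1→J1  2|1|0
+link2  3|1|0
R(2,1) f=1→J1  3|2|0
R(0,2) f=1→J1  3|3|0
M = 3(3−1)−2·3−0 = 6−6−0 = 0

M = 0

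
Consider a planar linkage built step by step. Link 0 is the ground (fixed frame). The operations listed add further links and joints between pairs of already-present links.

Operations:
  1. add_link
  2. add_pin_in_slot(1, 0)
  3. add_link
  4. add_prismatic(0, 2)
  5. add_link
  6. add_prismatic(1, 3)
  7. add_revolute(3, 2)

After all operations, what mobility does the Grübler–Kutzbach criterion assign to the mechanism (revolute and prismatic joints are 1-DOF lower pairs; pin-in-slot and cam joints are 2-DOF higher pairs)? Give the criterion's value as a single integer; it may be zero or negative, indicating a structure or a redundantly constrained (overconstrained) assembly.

ground; <1,0,0>
#1 <2,0,0>
PS:1↔0 J2 <2,0,1>
#2 <3,0,1>
P:0↔2 J1 <3,1,1>
#3 <4,1,1>
P:1↔3 J1 <4,2,1>
R:3↔2 J1 <4,3,1>
3×3 − 2×3 − 1×1 = 2

M = 2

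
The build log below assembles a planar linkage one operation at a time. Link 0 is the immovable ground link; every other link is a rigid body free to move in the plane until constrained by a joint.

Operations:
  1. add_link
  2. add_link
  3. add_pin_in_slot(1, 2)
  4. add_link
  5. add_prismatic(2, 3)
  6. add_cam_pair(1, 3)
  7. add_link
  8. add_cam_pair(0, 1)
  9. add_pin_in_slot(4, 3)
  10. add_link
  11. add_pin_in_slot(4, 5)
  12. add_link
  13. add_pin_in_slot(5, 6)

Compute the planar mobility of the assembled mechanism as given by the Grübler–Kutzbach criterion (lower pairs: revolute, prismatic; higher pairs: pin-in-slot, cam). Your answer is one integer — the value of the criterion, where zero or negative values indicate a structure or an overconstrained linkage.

M = 10

link 0 = ground. State L|J1|J2 = 1|0|0
+link1  2|0|0
+link2  3|0|0
PS(1,2) f=2→J2  3|0|1
+link3  4|0|1
P(2,3) f=1→J1  4|1|1
C(1,3) f=2→J2  4|1|2
+link4  5|1|2
C(0,1) f=2→J2  5|1|3
PS(4,3) f=2→J2  5|1|4
+link5  6|1|4
PS(4,5) f=2→J2  6|1|5
+link6  7|1|5
PS(5,6) f=2→J2  7|1|6
M = 3(7−1)−2·1−6 = 18−2−6 = 10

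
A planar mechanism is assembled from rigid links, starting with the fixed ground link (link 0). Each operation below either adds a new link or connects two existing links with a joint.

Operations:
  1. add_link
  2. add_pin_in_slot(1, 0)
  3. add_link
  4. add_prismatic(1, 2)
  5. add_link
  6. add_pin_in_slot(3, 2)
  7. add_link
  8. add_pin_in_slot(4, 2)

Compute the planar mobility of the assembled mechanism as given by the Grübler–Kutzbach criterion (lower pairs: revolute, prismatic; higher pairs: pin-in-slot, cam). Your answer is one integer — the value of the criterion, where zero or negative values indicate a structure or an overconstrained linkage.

M = 7

(L,J1,J2)=(1,0,0); link0 fixed
link1: (2,0,0)
PS 1-0 [J2]: (2,0,1)
link2: (3,0,1)
P 1-2 [J1]: (3,1,1)
link3: (4,1,1)
PS 3-2 [J2]: (4,1,2)
link4: (5,1,2)
PS 4-2 [J2]: (5,1,3)
Grübler: 3·4 − 2·1 − 3 = 7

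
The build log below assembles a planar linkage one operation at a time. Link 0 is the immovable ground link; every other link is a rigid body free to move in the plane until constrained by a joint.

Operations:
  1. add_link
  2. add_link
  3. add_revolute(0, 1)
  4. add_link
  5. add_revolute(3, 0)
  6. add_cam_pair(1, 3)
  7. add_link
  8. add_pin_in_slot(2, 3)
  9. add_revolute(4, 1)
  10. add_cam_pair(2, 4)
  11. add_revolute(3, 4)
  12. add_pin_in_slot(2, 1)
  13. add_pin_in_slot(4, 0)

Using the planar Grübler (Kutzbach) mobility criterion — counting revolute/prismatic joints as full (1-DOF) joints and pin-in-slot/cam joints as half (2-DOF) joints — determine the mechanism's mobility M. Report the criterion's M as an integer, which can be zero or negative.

L=1 J1=0 J2=0
add link → L=2 J1=0 J2=0
add link → L=3 J1=0 J2=0
R@0,1 dof=1 J1 → L=3 J1=1 J2=0
add link → L=4 J1=1 J2=0
R@3,0 dof=1 J1 → L=4 J1=2 J2=0
C@1,3 dof=2 J2 → L=4 J1=2 J2=1
add link → L=5 J1=2 J2=1
PS@2,3 dof=2 J2 → L=5 J1=2 J2=2
R@4,1 dof=1 J1 → L=5 J1=3 J2=2
C@2,4 dof=2 J2 → L=5 J1=3 J2=3
R@3,4 dof=1 J1 → L=5 J1=4 J2=3
PS@2,1 dof=2 J2 → L=5 J1=4 J2=4
PS@4,0 dof=2 J2 → L=5 J1=4 J2=5
M=3(L−1)−2J1−J2=3·4−2·4−5=-1

M = -1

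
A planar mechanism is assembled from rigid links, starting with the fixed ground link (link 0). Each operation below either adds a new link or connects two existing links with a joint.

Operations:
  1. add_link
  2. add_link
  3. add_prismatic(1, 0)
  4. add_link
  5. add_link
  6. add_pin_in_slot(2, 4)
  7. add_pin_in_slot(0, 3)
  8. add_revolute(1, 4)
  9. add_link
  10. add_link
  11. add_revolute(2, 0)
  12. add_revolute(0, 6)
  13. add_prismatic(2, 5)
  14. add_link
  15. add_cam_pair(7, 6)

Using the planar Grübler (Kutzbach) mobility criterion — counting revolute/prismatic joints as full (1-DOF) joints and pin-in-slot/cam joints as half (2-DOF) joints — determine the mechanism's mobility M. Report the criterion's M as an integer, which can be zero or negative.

(L,J1,J2)=(1,0,0); link0 fixed
link1: (2,0,0)
link2: (3,0,0)
P 1-0 [J1]: (3,1,0)
link3: (4,1,0)
link4: (5,1,0)
PS 2-4 [J2]: (5,1,1)
PS 0-3 [J2]: (5,1,2)
R 1-4 [J1]: (5,2,2)
link5: (6,2,2)
link6: (7,2,2)
R 2-0 [J1]: (7,3,2)
R 0-6 [J1]: (7,4,2)
P 2-5 [J1]: (7,5,2)
link7: (8,5,2)
C 7-6 [J2]: (8,5,3)
Grübler: 3·7 − 2·5 − 3 = 8

M = 8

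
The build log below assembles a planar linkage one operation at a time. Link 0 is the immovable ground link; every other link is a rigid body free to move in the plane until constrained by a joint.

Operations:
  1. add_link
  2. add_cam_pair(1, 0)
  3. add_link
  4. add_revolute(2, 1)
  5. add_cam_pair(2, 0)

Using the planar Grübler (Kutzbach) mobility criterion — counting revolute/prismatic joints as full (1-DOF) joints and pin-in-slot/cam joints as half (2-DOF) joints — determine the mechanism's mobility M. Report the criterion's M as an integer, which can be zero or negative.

L=1 J1=0 J2=0
add link → L=2 J1=0 J2=0
C@1,0 dof=2 J2 → L=2 J1=0 J2=1
add link → L=3 J1=0 J2=1
R@2,1 dof=1 J1 → L=3 J1=1 J2=1
C@2,0 dof=2 J2 → L=3 J1=1 J2=2
M=3(L−1)−2J1−J2=3·2−2·1−2=2

M = 2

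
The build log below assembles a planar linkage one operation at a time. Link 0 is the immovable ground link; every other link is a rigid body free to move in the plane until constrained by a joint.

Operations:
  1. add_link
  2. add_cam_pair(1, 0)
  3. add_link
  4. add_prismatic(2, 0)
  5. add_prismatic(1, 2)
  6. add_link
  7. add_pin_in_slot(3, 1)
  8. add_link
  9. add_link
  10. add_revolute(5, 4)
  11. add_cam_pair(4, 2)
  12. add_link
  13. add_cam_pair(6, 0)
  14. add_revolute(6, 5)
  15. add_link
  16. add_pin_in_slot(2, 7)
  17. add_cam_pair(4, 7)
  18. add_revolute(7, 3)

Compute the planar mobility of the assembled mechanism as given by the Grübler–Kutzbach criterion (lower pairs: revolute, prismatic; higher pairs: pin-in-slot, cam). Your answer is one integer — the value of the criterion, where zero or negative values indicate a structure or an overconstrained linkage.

M = 5

(L,J1,J2)=(1,0,0); link0 fixed
link1: (2,0,0)
C 1-0 [J2]: (2,0,1)
link2: (3,0,1)
P 2-0 [J1]: (3,1,1)
P 1-2 [J1]: (3,2,1)
link3: (4,2,1)
PS 3-1 [J2]: (4,2,2)
link4: (5,2,2)
link5: (6,2,2)
R 5-4 [J1]: (6,3,2)
C 4-2 [J2]: (6,3,3)
link6: (7,3,3)
C 6-0 [J2]: (7,3,4)
R 6-5 [J1]: (7,4,4)
link7: (8,4,4)
PS 2-7 [J2]: (8,4,5)
C 4-7 [J2]: (8,4,6)
R 7-3 [J1]: (8,5,6)
Grübler: 3·7 − 2·5 − 6 = 5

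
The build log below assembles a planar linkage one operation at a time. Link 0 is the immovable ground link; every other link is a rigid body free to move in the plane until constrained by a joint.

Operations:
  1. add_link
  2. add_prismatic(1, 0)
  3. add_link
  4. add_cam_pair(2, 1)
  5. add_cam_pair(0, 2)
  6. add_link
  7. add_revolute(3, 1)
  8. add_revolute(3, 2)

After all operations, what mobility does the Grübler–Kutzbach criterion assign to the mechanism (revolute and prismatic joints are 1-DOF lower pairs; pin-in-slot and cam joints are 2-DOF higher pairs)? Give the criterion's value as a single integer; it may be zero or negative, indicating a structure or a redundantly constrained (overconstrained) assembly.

L=1 J1=0 J2=0
add link → L=2 J1=0 J2=0
P@1,0 dof=1 J1 → L=2 J1=1 J2=0
add link → L=3 J1=1 J2=0
C@2,1 dof=2 J2 → L=3 J1=1 J2=1
C@0,2 dof=2 J2 → L=3 J1=1 J2=2
add link → L=4 J1=1 J2=2
R@3,1 dof=1 J1 → L=4 J1=2 J2=2
R@3,2 dof=1 J1 → L=4 J1=3 J2=2
M=3(L−1)−2J1−J2=3·3−2·3−2=1

M = 1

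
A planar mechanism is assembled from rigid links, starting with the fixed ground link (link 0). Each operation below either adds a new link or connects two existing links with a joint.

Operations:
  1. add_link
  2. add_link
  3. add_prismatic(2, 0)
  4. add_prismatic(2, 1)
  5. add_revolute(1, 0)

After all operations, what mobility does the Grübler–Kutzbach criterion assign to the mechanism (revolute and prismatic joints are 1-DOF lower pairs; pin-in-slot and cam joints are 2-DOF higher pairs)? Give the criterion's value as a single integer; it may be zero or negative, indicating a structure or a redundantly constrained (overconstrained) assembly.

L=1 J1=0 J2=0
add link → L=2 J1=0 J2=0
add link → L=3 J1=0 J2=0
P@2,0 dof=1 J1 → L=3 J1=1 J2=0
P@2,1 dof=1 J1 → L=3 J1=2 J2=0
R@1,0 dof=1 J1 → L=3 J1=3 J2=0
M=3(L−1)−2J1−J2=3·2−2·3−0=0

M = 0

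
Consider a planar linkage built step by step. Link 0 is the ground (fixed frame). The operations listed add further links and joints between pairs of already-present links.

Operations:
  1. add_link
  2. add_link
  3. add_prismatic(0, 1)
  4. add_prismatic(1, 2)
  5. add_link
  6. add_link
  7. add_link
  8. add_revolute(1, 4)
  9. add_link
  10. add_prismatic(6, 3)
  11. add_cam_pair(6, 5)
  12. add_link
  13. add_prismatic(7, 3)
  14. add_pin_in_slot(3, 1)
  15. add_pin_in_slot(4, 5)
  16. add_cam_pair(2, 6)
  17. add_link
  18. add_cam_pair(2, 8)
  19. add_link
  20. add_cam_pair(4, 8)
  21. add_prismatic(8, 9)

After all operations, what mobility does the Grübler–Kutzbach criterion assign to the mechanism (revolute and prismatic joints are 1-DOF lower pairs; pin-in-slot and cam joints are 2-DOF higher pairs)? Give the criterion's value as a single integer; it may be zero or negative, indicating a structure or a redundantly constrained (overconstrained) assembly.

M = 9

L=1 J1=0 J2=0
add link → L=2 J1=0 J2=0
add link → L=3 J1=0 J2=0
P@0,1 dof=1 J1 → L=3 J1=1 J2=0
P@1,2 dof=1 J1 → L=3 J1=2 J2=0
add link → L=4 J1=2 J2=0
add link → L=5 J1=2 J2=0
add link → L=6 J1=2 J2=0
R@1,4 dof=1 J1 → L=6 J1=3 J2=0
add link → L=7 J1=3 J2=0
P@6,3 dof=1 J1 → L=7 J1=4 J2=0
C@6,5 dof=2 J2 → L=7 J1=4 J2=1
add link → L=8 J1=4 J2=1
P@7,3 dof=1 J1 → L=8 J1=5 J2=1
PS@3,1 dof=2 J2 → L=8 J1=5 J2=2
PS@4,5 dof=2 J2 → L=8 J1=5 J2=3
C@2,6 dof=2 J2 → L=8 J1=5 J2=4
add link → L=9 J1=5 J2=4
C@2,8 dof=2 J2 → L=9 J1=5 J2=5
add link → L=10 J1=5 J2=5
C@4,8 dof=2 J2 → L=10 J1=5 J2=6
P@8,9 dof=1 J1 → L=10 J1=6 J2=6
M=3(L−1)−2J1−J2=3·9−2·6−6=9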